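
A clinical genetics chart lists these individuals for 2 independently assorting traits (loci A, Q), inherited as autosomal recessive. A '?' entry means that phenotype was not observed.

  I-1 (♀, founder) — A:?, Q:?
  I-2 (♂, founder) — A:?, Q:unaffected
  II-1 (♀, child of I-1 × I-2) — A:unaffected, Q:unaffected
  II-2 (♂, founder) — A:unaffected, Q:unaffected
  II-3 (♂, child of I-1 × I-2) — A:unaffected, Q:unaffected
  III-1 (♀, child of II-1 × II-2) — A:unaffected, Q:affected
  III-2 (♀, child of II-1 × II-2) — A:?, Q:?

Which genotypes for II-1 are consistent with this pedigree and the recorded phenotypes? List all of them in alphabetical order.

II-1 ∈ {AA Qq, Aa Qq}

A/I-1 ? ·: AA|Aa|aa
A/I-2 ? ·: AA|Aa|aa
A/II-1 un I-1×I-2: AA|Aa
A/II-2 un ·: AA|Aa
A/II-3 un I-1×I-2: AA|Aa
A/III-1 un II-1×II-2: AA|Aa
A/III-2 ? II-1×II-2: AA|Aa|aa
⇒ A over [I-1,I-2,II-1,II-2,II-3,III-1,III-2]: 135 consistent
Q/I-1 ? ·: QQ|Qq|qq
Q/I-2 un ·: QQ|Qq
Q/II-1 un I-1×I-2: Qq
Q/II-2 un ·: Qq
Q/II-3 un I-1×I-2: QQ|Qq
Q/III-1 aff II-1×II-2: qq
Q/III-2 ? II-1×II-2: QQ|Qq|qq
⇒ Q over [I-1,I-2,II-1,II-2,II-3,III-1,III-2]: 24 consistent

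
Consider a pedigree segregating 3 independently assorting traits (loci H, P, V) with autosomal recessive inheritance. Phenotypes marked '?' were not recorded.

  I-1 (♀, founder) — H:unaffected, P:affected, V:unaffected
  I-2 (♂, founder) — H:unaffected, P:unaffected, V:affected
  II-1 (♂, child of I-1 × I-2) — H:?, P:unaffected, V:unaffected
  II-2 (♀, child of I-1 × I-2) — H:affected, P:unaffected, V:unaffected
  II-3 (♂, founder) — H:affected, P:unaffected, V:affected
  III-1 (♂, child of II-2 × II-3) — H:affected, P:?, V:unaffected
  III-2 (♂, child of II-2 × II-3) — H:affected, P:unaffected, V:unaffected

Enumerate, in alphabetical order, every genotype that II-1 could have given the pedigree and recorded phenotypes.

H/I-1 un ·: Hh
H/I-2 un ·: Hh
H/II-1 ? I-1×I-2: HH|Hh|hh
H/II-2 aff I-1×I-2: hh
H/II-3 aff ·: hh
H/III-1 aff II-2×II-3: hh
H/III-2 aff II-2×II-3: hh
⇒ H over [I-1,I-2,II-1,II-2,II-3,III-1,III-2]: 3 consistent
P/I-1 aff ·: pp
P/I-2 un ·: PP|Pp
P/II-1 un I-1×I-2: Pp
P/II-2 un I-1×I-2: Pp
P/II-3 un ·: PP|Pp
P/III-1 ? II-2×II-3: PP|Pp|pp
P/III-2 un II-2×II-3: PP|Pp
⇒ P over [I-1,I-2,II-1,II-2,II-3,III-1,III-2]: 20 consistent
V/I-1 un ·: VV|Vv
V/I-2 aff ·: vv
V/II-1 un I-1×I-2: Vv
V/II-2 un I-1×I-2: Vv
V/II-3 aff ·: vv
V/III-1 un II-2×II-3: Vv
V/III-2 un II-2×II-3: Vv
⇒ V over [I-1,I-2,II-1,II-2,II-3,III-1,III-2]: 2 consistent

II-1 ∈ {HH Pp Vv, Hh Pp Vv, hh Pp Vv}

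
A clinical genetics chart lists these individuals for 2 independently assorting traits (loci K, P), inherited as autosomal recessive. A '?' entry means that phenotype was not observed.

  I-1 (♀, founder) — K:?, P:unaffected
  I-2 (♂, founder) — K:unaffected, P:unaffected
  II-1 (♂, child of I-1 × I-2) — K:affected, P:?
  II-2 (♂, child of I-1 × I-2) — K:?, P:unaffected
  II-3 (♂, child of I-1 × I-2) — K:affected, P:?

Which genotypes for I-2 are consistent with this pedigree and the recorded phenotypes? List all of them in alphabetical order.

I-2 ∈ {Kk PP, Kk Pp}

K/I-1 ? ·: Kk|kk
K/I-2 un ·: Kk
K/II-1 aff I-1×I-2: kk
K/II-2 ? I-1×I-2: KK|Kk|kk
K/II-3 aff I-1×I-2: kk
⇒ K over [I-1,I-2,II-1,II-2,II-3]: 5 consistent
P/I-1 un ·: PP|Pp
P/I-2 un ·: PP|Pp
P/II-1 ? I-1×I-2: PP|Pp|pp
P/II-2 un I-1×I-2: PP|Pp
P/II-3 ? I-1×I-2: PP|Pp|pp
⇒ P over [I-1,I-2,II-1,II-2,II-3]: 35 consistent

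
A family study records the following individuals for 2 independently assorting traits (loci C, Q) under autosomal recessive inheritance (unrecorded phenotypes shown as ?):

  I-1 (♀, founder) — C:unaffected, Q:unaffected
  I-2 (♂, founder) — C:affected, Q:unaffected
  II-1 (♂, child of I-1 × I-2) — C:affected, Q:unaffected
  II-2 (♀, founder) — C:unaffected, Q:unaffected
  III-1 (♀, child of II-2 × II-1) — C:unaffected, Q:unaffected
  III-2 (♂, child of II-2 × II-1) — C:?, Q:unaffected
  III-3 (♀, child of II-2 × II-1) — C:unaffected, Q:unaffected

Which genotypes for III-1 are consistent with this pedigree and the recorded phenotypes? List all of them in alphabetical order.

III-1 ∈ {Cc QQ, Cc Qq}

C/I-1 un ·: Cc
C/I-2 aff ·: cc
C/II-1 aff I-1×I-2: cc
C/II-2 un ·: CC|Cc
C/III-1 un II-2×II-1: Cc
C/III-2 ? II-2×II-1: Cc|cc
C/III-3 un II-2×II-1: Cc
⇒ C over [I-1,I-2,II-1,II-2,III-1,III-2,III-3]: 3 consistent
Q/I-1 un ·: QQ|Qq
Q/I-2 un ·: QQ|Qq
Q/II-1 un I-1×I-2: QQ|Qq
Q/II-2 un ·: QQ|Qq
Q/III-1 un II-2×II-1: QQ|Qq
Q/III-2 un II-2×II-1: QQ|Qq
Q/III-3 un II-2×II-1: QQ|Qq
⇒ Q over [I-1,I-2,II-1,II-2,III-1,III-2,III-3]: 84 consistent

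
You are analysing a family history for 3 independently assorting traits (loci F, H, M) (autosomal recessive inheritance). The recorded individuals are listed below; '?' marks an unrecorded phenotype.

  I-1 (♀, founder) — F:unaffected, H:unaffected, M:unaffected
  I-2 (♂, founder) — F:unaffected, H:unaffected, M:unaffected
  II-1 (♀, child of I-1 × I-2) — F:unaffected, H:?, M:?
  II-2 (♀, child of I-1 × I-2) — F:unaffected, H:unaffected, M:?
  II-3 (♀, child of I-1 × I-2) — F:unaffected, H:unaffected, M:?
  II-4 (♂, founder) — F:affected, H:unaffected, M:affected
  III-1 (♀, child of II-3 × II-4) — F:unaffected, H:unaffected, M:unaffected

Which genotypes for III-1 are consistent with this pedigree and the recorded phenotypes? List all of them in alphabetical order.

F/I-1 un ·: FF|Ff
F/I-2 un ·: FF|Ff
F/II-1 un I-1×I-2: FF|Ff
F/II-2 un I-1×I-2: FF|Ff
F/II-3 un I-1×I-2: FF|Ff
F/II-4 aff ·: ff
F/III-1 un II-3×II-4: Ff
⇒ F over [I-1,I-2,II-1,II-2,II-3,II-4,III-1]: 25 consistent
H/I-1 un ·: HH|Hh
H/I-2 un ·: HH|Hh
H/II-1 ? I-1×I-2: HH|Hh|hh
H/II-2 un I-1×I-2: HH|Hh
H/II-3 un I-1×I-2: HH|Hh
H/II-4 un ·: HH|Hh
H/III-1 un II-3×II-4: HH|Hh
⇒ H over [I-1,I-2,II-1,II-2,II-3,II-4,III-1]: 101 consistent
M/I-1 un ·: MM|Mm
M/I-2 un ·: MM|Mm
M/II-1 ? I-1×I-2: MM|Mm|mm
M/II-2 ? I-1×I-2: MM|Mm|mm
M/II-3 ? I-1×I-2: MM|Mm
M/II-4 aff ·: mm
M/III-1 un II-3×II-4: Mm
⇒ M over [I-1,I-2,II-1,II-2,II-3,II-4,III-1]: 35 consistent

III-1 ∈ {Ff HH Mm, Ff Hh Mm}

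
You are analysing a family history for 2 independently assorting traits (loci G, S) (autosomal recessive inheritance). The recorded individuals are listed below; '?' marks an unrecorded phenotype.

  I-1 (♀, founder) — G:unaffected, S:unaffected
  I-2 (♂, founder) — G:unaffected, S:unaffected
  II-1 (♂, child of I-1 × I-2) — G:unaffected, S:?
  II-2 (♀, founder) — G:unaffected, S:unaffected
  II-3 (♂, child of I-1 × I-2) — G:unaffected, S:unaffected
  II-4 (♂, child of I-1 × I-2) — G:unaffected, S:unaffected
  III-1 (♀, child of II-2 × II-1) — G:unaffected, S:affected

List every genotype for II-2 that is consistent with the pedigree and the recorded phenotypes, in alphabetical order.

II-2 ∈ {GG Ss, Gg Ss}

G/I-1 un ·: GG|Gg
G/I-2 un ·: GG|Gg
G/II-1 un I-1×I-2: GG|Gg
G/II-2 un ·: GG|Gg
G/II-3 un I-1×I-2: GG|Gg
G/II-4 un I-1×I-2: GG|Gg
G/III-1 un II-2×II-1: GG|Gg
⇒ G over [I-1,I-2,II-1,II-2,II-3,II-4,III-1]: 87 consistent
S/I-1 un ·: SS|Ss
S/I-2 un ·: SS|Ss
S/II-1 ? I-1×I-2: Ss|ss
S/II-2 un ·: Ss
S/II-3 un I-1×I-2: SS|Ss
S/II-4 un I-1×I-2: SS|Ss
S/III-1 aff II-2×II-1: ss
⇒ S over [I-1,I-2,II-1,II-2,II-3,II-4,III-1]: 16 consistent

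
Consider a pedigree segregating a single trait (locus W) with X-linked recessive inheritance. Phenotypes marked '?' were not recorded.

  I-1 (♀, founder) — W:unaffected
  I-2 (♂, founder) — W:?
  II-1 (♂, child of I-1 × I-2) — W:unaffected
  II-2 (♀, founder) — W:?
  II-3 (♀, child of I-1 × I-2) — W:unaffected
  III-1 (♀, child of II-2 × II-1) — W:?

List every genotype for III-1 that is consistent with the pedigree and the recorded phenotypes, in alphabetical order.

III-1 ∈ {X^WX^W, X^WX^w}

W/I-1 un ·: X^WX^W|X^WX^w
W/I-2 ? ·: X^WY|X^wY
W/II-1 un I-1×I-2: X^WY
W/II-2 ? ·: X^WX^W|X^WX^w|X^wX^w
W/II-3 un I-1×I-2: X^WX^W|X^WX^w
W/III-1 ? II-2×II-1: X^WX^W|X^WX^w
⇒ W over [I-1,I-2,II-1,II-2,II-3,III-1]: 20 consistent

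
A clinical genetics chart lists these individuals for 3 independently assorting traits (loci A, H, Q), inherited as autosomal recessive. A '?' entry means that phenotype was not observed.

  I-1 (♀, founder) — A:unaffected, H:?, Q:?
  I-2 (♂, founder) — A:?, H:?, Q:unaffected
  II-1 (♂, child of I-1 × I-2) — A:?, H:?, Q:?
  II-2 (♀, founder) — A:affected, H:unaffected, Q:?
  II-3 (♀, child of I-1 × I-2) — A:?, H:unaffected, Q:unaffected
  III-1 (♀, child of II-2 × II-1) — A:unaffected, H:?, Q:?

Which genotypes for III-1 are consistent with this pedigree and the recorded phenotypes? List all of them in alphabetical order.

A/I-1 un ·: AA|Aa
A/I-2 ? ·: AA|Aa|aa
A/II-1 ? I-1×I-2: AA|Aa
A/II-2 aff ·: aa
A/II-3 ? I-1×I-2: AA|Aa|aa
A/III-1 un II-2×II-1: Aa
⇒ A over [I-1,I-2,II-1,II-2,II-3,III-1]: 18 consistent
H/I-1 ? ·: HH|Hh|hh
H/I-2 ? ·: HH|Hh|hh
H/II-1 ? I-1×I-2: HH|Hh|hh
H/II-2 un ·: HH|Hh
H/II-3 un I-1×I-2: HH|Hh
H/III-1 ? II-2×II-1: HH|Hh|hh
⇒ H over [I-1,I-2,II-1,II-2,II-3,III-1]: 83 consistent
Q/I-1 ? ·: QQ|Qq|qq
Q/I-2 un ·: QQ|Qq
Q/II-1 ? I-1×I-2: QQ|Qq|qq
Q/II-2 ? ·: QQ|Qq|qq
Q/II-3 un I-1×I-2: QQ|Qq
Q/III-1 ? II-2×II-1: QQ|Qq|qq
⇒ Q over [I-1,I-2,II-1,II-2,II-3,III-1]: 96 consistent

III-1 ∈ {Aa HH QQ, Aa HH Qq, Aa HH qq, Aa Hh QQ, Aa Hh Qq, Aa Hh qq, Aa hh QQ, Aa hh Qq, Aa hh qq}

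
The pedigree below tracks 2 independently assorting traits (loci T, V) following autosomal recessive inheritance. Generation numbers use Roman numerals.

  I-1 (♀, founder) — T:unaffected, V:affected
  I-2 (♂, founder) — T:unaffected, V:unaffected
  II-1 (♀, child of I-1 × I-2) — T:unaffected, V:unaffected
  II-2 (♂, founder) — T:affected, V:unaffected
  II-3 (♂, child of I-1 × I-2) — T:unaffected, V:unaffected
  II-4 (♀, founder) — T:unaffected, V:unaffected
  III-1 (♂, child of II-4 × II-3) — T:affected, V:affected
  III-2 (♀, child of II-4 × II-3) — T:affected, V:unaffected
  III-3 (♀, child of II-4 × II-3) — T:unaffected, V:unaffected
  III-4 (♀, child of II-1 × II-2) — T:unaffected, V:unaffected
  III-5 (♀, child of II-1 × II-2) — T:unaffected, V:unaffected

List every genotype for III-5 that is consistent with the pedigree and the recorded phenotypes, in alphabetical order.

III-5 ∈ {Tt VV, Tt Vv}

T/I-1 un ·: TT|Tt
T/I-2 un ·: TT|Tt
T/II-1 un I-1×I-2: TT|Tt
T/II-2 aff ·: tt
T/II-3 un I-1×I-2: Tt
T/II-4 un ·: Tt
T/III-1 aff II-4×II-3: tt
T/III-2 aff II-4×II-3: tt
T/III-3 un II-4×II-3: TT|Tt
T/III-4 un II-1×II-2: Tt
T/III-5 un II-1×II-2: Tt
⇒ T over [I-1,I-2,II-1,II-2,II-3,II-4,III-1,III-2,III-3,III-4,III-5]: 12 consistent
V/I-1 aff ·: vv
V/I-2 un ·: VV|Vv
V/II-1 un I-1×I-2: Vv
V/II-2 un ·: VV|Vv
V/II-3 un I-1×I-2: Vv
V/II-4 un ·: Vv
V/III-1 aff II-4×II-3: vv
V/III-2 un II-4×II-3: VV|Vv
V/III-3 un II-4×II-3: VV|Vv
V/III-4 un II-1×II-2: VV|Vv
V/III-5 un II-1×II-2: VV|Vv
⇒ V over [I-1,I-2,II-1,II-2,II-3,II-4,III-1,III-2,III-3,III-4,III-5]: 64 consistent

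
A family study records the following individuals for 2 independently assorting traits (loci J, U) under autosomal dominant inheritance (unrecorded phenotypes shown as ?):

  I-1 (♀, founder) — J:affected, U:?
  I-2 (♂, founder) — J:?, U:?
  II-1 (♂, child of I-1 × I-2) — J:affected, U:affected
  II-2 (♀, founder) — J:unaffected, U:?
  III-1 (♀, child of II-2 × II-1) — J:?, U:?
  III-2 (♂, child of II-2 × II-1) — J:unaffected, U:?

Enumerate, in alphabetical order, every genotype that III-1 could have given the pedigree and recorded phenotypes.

III-1 ∈ {Jj UU, Jj Uu, Jj uu, jj UU, jj Uu, jj uu}

J/I-1 aff ·: Jj|JJ
J/I-2 ? ·: jj|Jj|JJ
J/II-1 aff I-1×I-2: Jj
J/II-2 un ·: jj
J/III-1 ? II-2×II-1: jj|Jj
J/III-2 un II-2×II-1: jj
⇒ J over [I-1,I-2,II-1,II-2,III-1,III-2]: 10 consistent
U/I-1 ? ·: uu|Uu|UU
U/I-2 ? ·: uu|Uu|UU
U/II-1 aff I-1×I-2: Uu|UU
U/II-2 ? ·: uu|Uu|UU
U/III-1 ? II-2×II-1: uu|Uu|UU
U/III-2 ? II-2×II-1: uu|Uu|UU
⇒ U over [I-1,I-2,II-1,II-2,III-1,III-2]: 143 consistent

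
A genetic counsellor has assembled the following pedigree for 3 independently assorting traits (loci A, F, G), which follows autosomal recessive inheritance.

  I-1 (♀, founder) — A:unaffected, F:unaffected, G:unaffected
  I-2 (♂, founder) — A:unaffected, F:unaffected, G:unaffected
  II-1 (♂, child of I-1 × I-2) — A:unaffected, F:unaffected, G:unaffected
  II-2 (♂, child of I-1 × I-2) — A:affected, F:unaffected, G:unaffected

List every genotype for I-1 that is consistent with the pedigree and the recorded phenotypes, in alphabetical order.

A/I-1 un ·: Aa
A/I-2 un ·: Aa
A/II-1 un I-1×I-2: AA|Aa
A/II-2 aff I-1×I-2: aa
⇒ A over [I-1,I-2,II-1,II-2]: 2 consistent
F/I-1 un ·: FF|Ff
F/I-2 un ·: FF|Ff
F/II-1 un I-1×I-2: FF|Ff
F/II-2 un I-1×I-2: FF|Ff
⇒ F over [I-1,I-2,II-1,II-2]: 13 consistent
G/I-1 un ·: GG|Gg
G/I-2 un ·: GG|Gg
G/II-1 un I-1×I-2: GG|Gg
G/II-2 un I-1×I-2: GG|Gg
⇒ G over [I-1,I-2,II-1,II-2]: 13 consistent

I-1 ∈ {Aa FF GG, Aa FF Gg, Aa Ff GG, Aa Ff Gg}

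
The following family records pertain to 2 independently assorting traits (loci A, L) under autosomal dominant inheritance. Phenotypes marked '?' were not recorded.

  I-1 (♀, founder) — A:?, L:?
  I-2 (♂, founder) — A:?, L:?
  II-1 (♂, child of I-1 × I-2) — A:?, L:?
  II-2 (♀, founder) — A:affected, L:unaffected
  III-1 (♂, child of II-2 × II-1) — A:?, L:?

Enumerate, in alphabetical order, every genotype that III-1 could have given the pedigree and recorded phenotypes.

A/I-1 ? ·: aa|Aa|AA
A/I-2 ? ·: aa|Aa|AA
A/II-1 ? I-1×I-2: aa|Aa|AA
A/II-2 aff ·: Aa|AA
A/III-1 ? II-2×II-1: aa|Aa|AA
⇒ A over [I-1,I-2,II-1,II-2,III-1]: 59 consistent
L/I-1 ? ·: ll|Ll|LL
L/I-2 ? ·: ll|Ll|LL
L/II-1 ? I-1×I-2: ll|Ll|LL
L/II-2 un ·: ll
L/III-1 ? II-2×II-1: ll|Ll
⇒ L over [I-1,I-2,II-1,II-2,III-1]: 22 consistent

III-1 ∈ {AA Ll, AA ll, Aa Ll, Aa ll, aa Ll, aa ll}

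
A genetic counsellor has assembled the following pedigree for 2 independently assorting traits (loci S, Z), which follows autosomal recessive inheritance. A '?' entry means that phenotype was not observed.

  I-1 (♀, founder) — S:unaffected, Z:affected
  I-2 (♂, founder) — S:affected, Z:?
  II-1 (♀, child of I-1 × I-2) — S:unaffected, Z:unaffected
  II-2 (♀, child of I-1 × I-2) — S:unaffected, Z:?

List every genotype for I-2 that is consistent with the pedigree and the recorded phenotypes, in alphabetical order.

I-2 ∈ {ss ZZ, ss Zz}

S/I-1 un ·: SS|Ss
S/I-2 aff ·: ss
S/II-1 un I-1×I-2: Ss
S/II-2 un I-1×I-2: Ss
⇒ S over [I-1,I-2,II-1,II-2]: 2 consistent
Z/I-1 aff ·: zz
Z/I-2 ? ·: ZZ|Zz
Z/II-1 un I-1×I-2: Zz
Z/II-2 ? I-1×I-2: Zz|zz
⇒ Z over [I-1,I-2,II-1,II-2]: 3 consistent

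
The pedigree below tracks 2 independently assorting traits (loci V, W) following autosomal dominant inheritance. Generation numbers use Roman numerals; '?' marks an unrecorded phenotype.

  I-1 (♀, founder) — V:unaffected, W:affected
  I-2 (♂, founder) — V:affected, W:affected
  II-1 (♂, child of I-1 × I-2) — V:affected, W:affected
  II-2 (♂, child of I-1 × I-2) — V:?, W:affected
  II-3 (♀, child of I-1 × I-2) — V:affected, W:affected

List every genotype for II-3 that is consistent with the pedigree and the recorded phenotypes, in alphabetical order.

V/I-1 un ·: vv
V/I-2 aff ·: Vv|VV
V/II-1 aff I-1×I-2: Vv
V/II-2 ? I-1×I-2: vv|Vv
V/II-3 aff I-1×I-2: Vv
⇒ V over [I-1,I-2,II-1,II-2,II-3]: 3 consistent
W/I-1 aff ·: Ww|WW
W/I-2 aff ·: Ww|WW
W/II-1 aff I-1×I-2: Ww|WW
W/II-2 aff I-1×I-2: Ww|WW
W/II-3 aff I-1×I-2: Ww|WW
⇒ W over [I-1,I-2,II-1,II-2,II-3]: 25 consistent

II-3 ∈ {Vv WW, Vv Ww}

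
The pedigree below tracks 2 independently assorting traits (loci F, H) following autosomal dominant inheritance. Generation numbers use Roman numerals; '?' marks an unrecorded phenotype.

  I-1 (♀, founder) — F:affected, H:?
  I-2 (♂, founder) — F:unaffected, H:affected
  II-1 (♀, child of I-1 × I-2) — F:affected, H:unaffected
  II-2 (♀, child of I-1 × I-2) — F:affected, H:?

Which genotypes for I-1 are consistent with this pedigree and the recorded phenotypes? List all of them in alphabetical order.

F/I-1 aff ·: Ff|FF
F/I-2 un ·: ff
F/II-1 aff I-1×I-2: Ff
F/II-2 aff I-1×I-2: Ff
⇒ F over [I-1,I-2,II-1,II-2]: 2 consistent
H/I-1 ? ·: hh|Hh
H/I-2 aff ·: Hh
H/II-1 un I-1×I-2: hh
H/II-2 ? I-1×I-2: hh|Hh|HH
⇒ H over [I-1,I-2,II-1,II-2]: 5 consistent

I-1 ∈ {FF Hh, FF hh, Ff Hh, Ff hh}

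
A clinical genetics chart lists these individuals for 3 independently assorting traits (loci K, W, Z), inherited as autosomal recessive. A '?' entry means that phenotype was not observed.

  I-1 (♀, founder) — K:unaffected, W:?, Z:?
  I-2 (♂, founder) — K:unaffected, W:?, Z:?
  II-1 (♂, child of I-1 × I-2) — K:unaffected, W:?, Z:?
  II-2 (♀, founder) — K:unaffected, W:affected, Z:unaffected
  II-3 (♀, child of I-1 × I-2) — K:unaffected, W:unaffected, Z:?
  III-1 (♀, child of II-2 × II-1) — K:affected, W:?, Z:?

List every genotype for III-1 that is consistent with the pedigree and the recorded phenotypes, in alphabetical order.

K/I-1 un ·: KK|Kk
K/I-2 un ·: KK|Kk
K/II-1 un I-1×I-2: Kk
K/II-2 un ·: Kk
K/II-3 un I-1×I-2: KK|Kk
K/III-1 aff II-2×II-1: kk
⇒ K over [I-1,I-2,II-1,II-2,II-3,III-1]: 6 consistent
W/I-1 ? ·: WW|Ww|ww
W/I-2 ? ·: WW|Ww|ww
W/II-1 ? I-1×I-2: WW|Ww|ww
W/II-2 aff ·: ww
W/II-3 un I-1×I-2: WW|Ww
W/III-1 ? II-2×II-1: Ww|ww
⇒ W over [I-1,I-2,II-1,II-2,II-3,III-1]: 31 consistent
Z/I-1 ? ·: ZZ|Zz|zz
Z/I-2 ? ·: ZZ|Zz|zz
Z/II-1 ? I-1×I-2: ZZ|Zz|zz
Z/II-2 un ·: ZZ|Zz
Z/II-3 ? I-1×I-2: ZZ|Zz|zz
Z/III-1 ? II-2×II-1: ZZ|Zz|zz
⇒ Z over [I-1,I-2,II-1,II-2,II-3,III-1]: 113 consistent

III-1 ∈ {kk Ww ZZ, kk Ww Zz, kk Ww zz, kk ww ZZ, kk ww Zz, kk ww zz}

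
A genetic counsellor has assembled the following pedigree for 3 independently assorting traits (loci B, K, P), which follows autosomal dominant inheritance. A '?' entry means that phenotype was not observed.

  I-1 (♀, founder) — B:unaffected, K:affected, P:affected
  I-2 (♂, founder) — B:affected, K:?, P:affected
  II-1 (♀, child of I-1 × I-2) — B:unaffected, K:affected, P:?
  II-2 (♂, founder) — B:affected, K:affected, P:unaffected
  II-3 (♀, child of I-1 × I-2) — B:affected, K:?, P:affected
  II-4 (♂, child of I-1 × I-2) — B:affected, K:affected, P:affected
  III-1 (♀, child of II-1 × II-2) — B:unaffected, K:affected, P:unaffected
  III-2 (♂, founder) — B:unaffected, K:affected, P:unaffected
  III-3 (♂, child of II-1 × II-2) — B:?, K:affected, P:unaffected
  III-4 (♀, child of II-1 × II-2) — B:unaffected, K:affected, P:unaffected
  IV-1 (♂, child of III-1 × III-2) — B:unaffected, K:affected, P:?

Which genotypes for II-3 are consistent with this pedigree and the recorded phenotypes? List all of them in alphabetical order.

B/I-1 un ·: bb
B/I-2 aff ·: Bb
B/II-1 un I-1×I-2: bb
B/II-2 aff ·: Bb
B/II-3 aff I-1×I-2: Bb
B/II-4 aff I-1×I-2: Bb
B/III-1 un II-1×II-2: bb
B/III-2 un ·: bb
B/III-3 ? II-1×II-2: bb|Bb
B/III-4 un II-1×II-2: bb
B/IV-1 un III-1×III-2: bb
⇒ B over [I-1,I-2,II-1,II-2,II-3,II-4,III-1,III-2,III-3,III-4,IV-1]: 2 consistent
K/I-1 aff ·: Kk|KK
K/I-2 ? ·: kk|Kk|KK
K/II-1 aff I-1×I-2: Kk|KK
K/II-2 aff ·: Kk|KK
K/II-3 ? I-1×I-2: kk|Kk|KK
K/II-4 aff I-1×I-2: Kk|KK
K/III-1 aff II-1×II-2: Kk|KK
K/III-2 aff ·: Kk|KK
K/III-3 aff II-1×II-2: Kk|KK
K/III-4 aff II-1×II-2: Kk|KK
K/IV-1 aff III-1×III-2: Kk|KK
⇒ K over [I-1,I-2,II-1,II-2,II-3,II-4,III-1,III-2,III-3,III-4,IV-1]: 1417 consistent
P/I-1 aff ·: Pp|PP
P/I-2 aff ·: Pp|PP
P/II-1 ? I-1×I-2: pp|Pp
P/II-2 un ·: pp
P/II-3 aff I-1×I-2: Pp|PP
P/II-4 aff I-1×I-2: Pp|PP
P/III-1 un II-1×II-2: pp
P/III-2 un ·: pp
P/III-3 un II-1×II-2: pp
P/III-4 un II-1×II-2: pp
P/IV-1 ? III-1×III-2: pp
⇒ P over [I-1,I-2,II-1,II-2,II-3,II-4,III-1,III-2,III-3,III-4,IV-1]: 16 consistent

II-3 ∈ {Bb KK PP, Bb KK Pp, Bb Kk PP, Bb Kk Pp, Bb kk PP, Bb kk Pp}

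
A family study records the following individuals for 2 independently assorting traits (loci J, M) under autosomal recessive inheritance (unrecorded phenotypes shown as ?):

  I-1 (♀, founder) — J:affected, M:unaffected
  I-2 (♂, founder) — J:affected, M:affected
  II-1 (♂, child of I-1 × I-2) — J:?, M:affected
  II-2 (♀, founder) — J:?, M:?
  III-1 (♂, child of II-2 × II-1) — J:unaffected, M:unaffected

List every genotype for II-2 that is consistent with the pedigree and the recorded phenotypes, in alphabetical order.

II-2 ∈ {JJ MM, JJ Mm, Jj MM, Jj Mm}

J/I-1 aff ·: jj
J/I-2 aff ·: jj
J/II-1 ? I-1×I-2: jj
J/II-2 ? ·: JJ|Jj
J/III-1 un II-2×II-1: Jj
⇒ J over [I-1,I-2,II-1,II-2,III-1]: 2 consistent
M/I-1 un ·: Mm
M/I-2 aff ·: mm
M/II-1 aff I-1×I-2: mm
M/II-2 ? ·: MM|Mm
M/III-1 un II-2×II-1: Mm
⇒ M over [I-1,I-2,II-1,II-2,III-1]: 2 consistent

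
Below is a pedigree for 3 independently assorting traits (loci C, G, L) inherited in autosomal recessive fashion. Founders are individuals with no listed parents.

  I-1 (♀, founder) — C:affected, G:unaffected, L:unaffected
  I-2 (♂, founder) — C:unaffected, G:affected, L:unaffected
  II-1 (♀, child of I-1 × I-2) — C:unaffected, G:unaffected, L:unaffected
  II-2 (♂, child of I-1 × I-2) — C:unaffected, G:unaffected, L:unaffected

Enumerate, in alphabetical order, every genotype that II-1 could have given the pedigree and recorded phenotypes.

II-1 ∈ {Cc Gg LL, Cc Gg Ll}

C/I-1 aff ·: cc
C/I-2 un ·: CC|Cc
C/II-1 un I-1×I-2: Cc
C/II-2 un I-1×I-2: Cc
⇒ C over [I-1,I-2,II-1,II-2]: 2 consistent
G/I-1 un ·: GG|Gg
G/I-2 aff ·: gg
G/II-1 un I-1×I-2: Gg
G/II-2 un I-1×I-2: Gg
⇒ G over [I-1,I-2,II-1,II-2]: 2 consistent
L/I-1 un ·: LL|Ll
L/I-2 un ·: LL|Ll
L/II-1 un I-1×I-2: LL|Ll
L/II-2 un I-1×I-2: LL|Ll
⇒ L over [I-1,I-2,II-1,II-2]: 13 consistent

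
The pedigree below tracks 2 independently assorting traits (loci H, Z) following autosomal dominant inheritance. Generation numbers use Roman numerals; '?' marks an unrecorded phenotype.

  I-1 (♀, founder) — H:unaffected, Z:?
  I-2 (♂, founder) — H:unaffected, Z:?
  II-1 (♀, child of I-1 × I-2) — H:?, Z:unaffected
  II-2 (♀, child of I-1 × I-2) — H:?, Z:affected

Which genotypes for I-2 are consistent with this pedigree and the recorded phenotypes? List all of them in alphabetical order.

I-2 ∈ {hh Zz, hh zz}

H/I-1 un ·: hh
H/I-2 un ·: hh
H/II-1 ? I-1×I-2: hh
H/II-2 ? I-1×I-2: hh
⇒ H over [I-1,I-2,II-1,II-2]: 1 consistent
Z/I-1 ? ·: zz|Zz
Z/I-2 ? ·: zz|Zz
Z/II-1 un I-1×I-2: zz
Z/II-2 aff I-1×I-2: Zz|ZZ
⇒ Z over [I-1,I-2,II-1,II-2]: 4 consistent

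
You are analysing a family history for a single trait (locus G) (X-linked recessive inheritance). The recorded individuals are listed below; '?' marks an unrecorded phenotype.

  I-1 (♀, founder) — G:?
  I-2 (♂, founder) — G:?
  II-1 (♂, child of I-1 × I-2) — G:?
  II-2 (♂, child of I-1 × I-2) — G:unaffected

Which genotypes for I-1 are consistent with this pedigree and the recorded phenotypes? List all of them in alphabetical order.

G/I-1 ? ·: X^GX^G|X^GX^g
G/I-2 ? ·: X^GY|X^gY
G/II-1 ? I-1×I-2: X^GY|X^gY
G/II-2 un I-1×I-2: X^GY
⇒ G over [I-1,I-2,II-1,II-2]: 6 consistent

I-1 ∈ {X^GX^G, X^GX^g}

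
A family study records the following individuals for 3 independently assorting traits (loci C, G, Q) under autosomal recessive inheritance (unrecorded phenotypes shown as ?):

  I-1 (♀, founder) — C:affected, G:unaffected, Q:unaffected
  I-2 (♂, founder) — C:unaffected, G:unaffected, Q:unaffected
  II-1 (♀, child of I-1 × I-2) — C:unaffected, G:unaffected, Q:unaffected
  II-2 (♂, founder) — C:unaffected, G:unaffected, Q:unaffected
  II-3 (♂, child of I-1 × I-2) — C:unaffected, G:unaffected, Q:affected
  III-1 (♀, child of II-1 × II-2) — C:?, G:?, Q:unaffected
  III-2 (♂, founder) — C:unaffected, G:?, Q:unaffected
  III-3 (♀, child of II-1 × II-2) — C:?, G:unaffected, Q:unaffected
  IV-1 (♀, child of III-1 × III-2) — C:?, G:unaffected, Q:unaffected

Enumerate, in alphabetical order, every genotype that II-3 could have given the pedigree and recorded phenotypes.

II-3 ∈ {Cc GG qq, Cc Gg qq}

C/I-1 aff ·: cc
C/I-2 un ·: CC|Cc
C/II-1 un I-1×I-2: Cc
C/II-2 un ·: CC|Cc
C/II-3 un I-1×I-2: Cc
C/III-1 ? II-1×II-2: CC|Cc|cc
C/III-2 un ·: CC|Cc
C/III-3 ? II-1×II-2: CC|Cc|cc
C/IV-1 ? III-1×III-2: CC|Cc|cc
⇒ C over [I-1,I-2,II-1,II-2,II-3,III-1,III-2,III-3,IV-1]: 98 consistent
G/I-1 un ·: GG|Gg
G/I-2 un ·: GG|Gg
G/II-1 un I-1×I-2: GG|Gg
G/II-2 un ·: GG|Gg
G/II-3 un I-1×I-2: GG|Gg
G/III-1 ? II-1×II-2: GG|Gg|gg
G/III-2 ? ·: GG|Gg|gg
G/III-3 un II-1×II-2: GG|Gg
G/IV-1 un III-1×III-2: GG|Gg
⇒ G over [I-1,I-2,II-1,II-2,II-3,III-1,III-2,III-3,IV-1]: 394 consistent
Q/I-1 un ·: Qq
Q/I-2 un ·: Qq
Q/II-1 un I-1×I-2: QQ|Qq
Q/II-2 un ·: QQ|Qq
Q/II-3 aff I-1×I-2: qq
Q/III-1 un II-1×II-2: QQ|Qq
Q/III-2 un ·: QQ|Qq
Q/III-3 un II-1×II-2: QQ|Qq
Q/IV-1 un III-1×III-2: QQ|Qq
⇒ Q over [I-1,I-2,II-1,II-2,II-3,III-1,III-2,III-3,IV-1]: 45 consistent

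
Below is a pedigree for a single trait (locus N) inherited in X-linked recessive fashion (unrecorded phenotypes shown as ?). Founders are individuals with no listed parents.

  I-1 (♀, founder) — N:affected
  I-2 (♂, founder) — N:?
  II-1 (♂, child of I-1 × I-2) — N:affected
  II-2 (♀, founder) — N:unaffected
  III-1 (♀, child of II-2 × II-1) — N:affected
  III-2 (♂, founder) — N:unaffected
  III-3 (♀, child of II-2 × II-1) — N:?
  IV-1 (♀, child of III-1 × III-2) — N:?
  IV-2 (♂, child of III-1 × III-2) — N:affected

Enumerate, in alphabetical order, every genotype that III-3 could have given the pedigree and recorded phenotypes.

III-3 ∈ {X^NX^n, X^nX^n}

N/I-1 aff ·: X^nX^n
N/I-2 ? ·: X^NY|X^nY
N/II-1 aff I-1×I-2: X^nY
N/II-2 un ·: X^NX^n
N/III-1 aff II-2×II-1: X^nX^n
N/III-2 un ·: X^NY
N/III-3 ? II-2×II-1: X^NX^n|X^nX^n
N/IV-1 ? III-1×III-2: X^NX^n
N/IV-2 aff III-1×III-2: X^nY
⇒ N over [I-1,I-2,II-1,II-2,III-1,III-2,III-3,IV-1,IV-2]: 4 consistent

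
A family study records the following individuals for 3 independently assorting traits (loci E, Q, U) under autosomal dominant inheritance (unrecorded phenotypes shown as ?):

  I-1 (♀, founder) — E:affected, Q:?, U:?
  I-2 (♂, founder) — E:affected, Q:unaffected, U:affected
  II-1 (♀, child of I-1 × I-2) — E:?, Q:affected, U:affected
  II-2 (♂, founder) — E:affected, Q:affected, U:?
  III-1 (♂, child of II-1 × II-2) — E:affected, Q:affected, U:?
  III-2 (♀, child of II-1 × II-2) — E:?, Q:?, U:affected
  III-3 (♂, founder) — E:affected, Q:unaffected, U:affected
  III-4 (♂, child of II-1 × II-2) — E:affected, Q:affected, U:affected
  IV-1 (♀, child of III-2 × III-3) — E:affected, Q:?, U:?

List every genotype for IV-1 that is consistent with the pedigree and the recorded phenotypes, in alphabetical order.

E/I-1 aff ·: Ee|EE
E/I-2 aff ·: Ee|EE
E/II-1 ? I-1×I-2: ee|Ee|EE
E/II-2 aff ·: Ee|EE
E/III-1 aff II-1×II-2: Ee|EE
E/III-2 ? II-1×II-2: ee|Ee|EE
E/III-3 aff ·: Ee|EE
E/III-4 aff II-1×II-2: Ee|EE
E/IV-1 aff III-2×III-3: Ee|EE
⇒ E over [I-1,I-2,II-1,II-2,III-1,III-2,III-3,III-4,IV-1]: 326 consistent
Q/I-1 ? ·: Qq|QQ
Q/I-2 un ·: qq
Q/II-1 aff I-1×I-2: Qq
Q/II-2 aff ·: Qq|QQ
Q/III-1 aff II-1×II-2: Qq|QQ
Q/III-2 ? II-1×II-2: qq|Qq|QQ
Q/III-3 un ·: qq
Q/III-4 aff II-1×II-2: Qq|QQ
Q/IV-1 ? III-2×III-3: qq|Qq
⇒ Q over [I-1,I-2,II-1,II-2,III-1,III-2,III-3,III-4,IV-1]: 56 consistent
U/I-1 ? ·: uu|Uu|UU
U/I-2 aff ·: Uu|UU
U/II-1 aff I-1×I-2: Uu|UU
U/II-2 ? ·: uu|Uu|UU
U/III-1 ? II-1×II-2: uu|Uu|UU
U/III-2 aff II-1×II-2: Uu|UU
U/III-3 aff ·: Uu|UU
U/III-4 aff II-1×II-2: Uu|UU
U/IV-1 ? III-2×III-3: uu|Uu|UU
⇒ U over [I-1,I-2,II-1,II-2,III-1,III-2,III-3,III-4,IV-1]: 610 consistent

IV-1 ∈ {EE Qq UU, EE Qq Uu, EE Qq uu, EE qq UU, EE qq Uu, EE qq uu, Ee Qq UU, Ee Qq Uu, Ee Qq uu, Ee qq UU, Ee qq Uu, Ee qq uu}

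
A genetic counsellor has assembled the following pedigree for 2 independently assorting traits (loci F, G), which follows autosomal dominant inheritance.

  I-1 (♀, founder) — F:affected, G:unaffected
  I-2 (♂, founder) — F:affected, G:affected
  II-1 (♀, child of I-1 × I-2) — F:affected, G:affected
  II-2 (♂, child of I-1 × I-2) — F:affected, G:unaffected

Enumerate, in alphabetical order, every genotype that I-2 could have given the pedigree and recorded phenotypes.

I-2 ∈ {FF Gg, Ff Gg}

F/I-1 aff ·: Ff|FF
F/I-2 aff ·: Ff|FF
F/II-1 aff I-1×I-2: Ff|FF
F/II-2 aff I-1×I-2: Ff|FF
⇒ F over [I-1,I-2,II-1,II-2]: 13 consistent
G/I-1 un ·: gg
G/I-2 aff ·: Gg
G/II-1 aff I-1×I-2: Gg
G/II-2 un I-1×I-2: gg
⇒ G over [I-1,I-2,II-1,II-2]: 1 consistent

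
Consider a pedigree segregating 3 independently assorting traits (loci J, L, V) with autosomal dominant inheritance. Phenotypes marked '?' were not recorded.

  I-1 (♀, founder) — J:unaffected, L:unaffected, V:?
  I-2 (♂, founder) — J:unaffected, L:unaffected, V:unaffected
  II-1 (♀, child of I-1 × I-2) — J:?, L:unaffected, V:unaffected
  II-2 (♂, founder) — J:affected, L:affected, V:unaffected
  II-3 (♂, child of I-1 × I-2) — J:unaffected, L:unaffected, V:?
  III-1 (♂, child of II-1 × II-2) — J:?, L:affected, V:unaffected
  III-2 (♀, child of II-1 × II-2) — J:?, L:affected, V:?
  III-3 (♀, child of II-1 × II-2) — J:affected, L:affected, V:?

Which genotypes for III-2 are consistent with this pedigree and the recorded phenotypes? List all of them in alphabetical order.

J/I-1 un ·: jj
J/I-2 un ·: jj
J/II-1 ? I-1×I-2: jj
J/II-2 aff ·: Jj|JJ
J/II-3 un I-1×I-2: jj
J/III-1 ? II-1×II-2: jj|Jj
J/III-2 ? II-1×II-2: jj|Jj
J/III-3 aff II-1×II-2: Jj
⇒ J over [I-1,I-2,II-1,II-2,II-3,III-1,III-2,III-3]: 5 consistent
L/I-1 un ·: ll
L/I-2 un ·: ll
L/II-1 un I-1×I-2: ll
L/II-2 aff ·: Ll|LL
L/II-3 un I-1×I-2: ll
L/III-1 aff II-1×II-2: Ll
L/III-2 aff II-1×II-2: Ll
L/III-3 aff II-1×II-2: Ll
⇒ L over [I-1,I-2,II-1,II-2,II-3,III-1,III-2,III-3]: 2 consistent
V/I-1 ? ·: vv|Vv
V/I-2 un ·: vv
V/II-1 un I-1×I-2: vv
V/II-2 un ·: vv
V/II-3 ? I-1×I-2: vv|Vv
V/III-1 un II-1×II-2: vv
V/III-2 ? II-1×II-2: vv
V/III-3 ? II-1×II-2: vv
⇒ V over [I-1,I-2,II-1,II-2,II-3,III-1,III-2,III-3]: 3 consistent

III-2 ∈ {Jj Ll vv, jj Ll vv}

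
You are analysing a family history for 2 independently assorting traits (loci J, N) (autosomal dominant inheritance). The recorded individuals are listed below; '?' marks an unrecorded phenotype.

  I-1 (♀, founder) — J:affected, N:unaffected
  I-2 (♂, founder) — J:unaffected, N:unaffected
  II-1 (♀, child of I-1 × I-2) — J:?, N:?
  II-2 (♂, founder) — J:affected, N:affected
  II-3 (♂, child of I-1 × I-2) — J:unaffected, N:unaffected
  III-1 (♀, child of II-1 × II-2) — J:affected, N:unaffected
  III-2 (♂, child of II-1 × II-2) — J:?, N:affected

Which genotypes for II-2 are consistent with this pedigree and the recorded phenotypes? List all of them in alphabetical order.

J/I-1 aff ·: Jj
J/I-2 un ·: jj
J/II-1 ? I-1×I-2: jj|Jj
J/II-2 aff ·: Jj|JJ
J/II-3 un I-1×I-2: jj
J/III-1 aff II-1×II-2: Jj|JJ
J/III-2 ? II-1×II-2: jj|Jj|JJ
⇒ J over [I-1,I-2,II-1,II-2,II-3,III-1,III-2]: 13 consistent
N/I-1 un ·: nn
N/I-2 un ·: nn
N/II-1 ? I-1×I-2: nn
N/II-2 aff ·: Nn
N/II-3 un I-1×I-2: nn
N/III-1 un II-1×II-2: nn
N/III-2 aff II-1×II-2: Nn
⇒ N over [I-1,I-2,II-1,II-2,II-3,III-1,III-2]: 1 consistent

II-2 ∈ {JJ Nn, Jj Nn}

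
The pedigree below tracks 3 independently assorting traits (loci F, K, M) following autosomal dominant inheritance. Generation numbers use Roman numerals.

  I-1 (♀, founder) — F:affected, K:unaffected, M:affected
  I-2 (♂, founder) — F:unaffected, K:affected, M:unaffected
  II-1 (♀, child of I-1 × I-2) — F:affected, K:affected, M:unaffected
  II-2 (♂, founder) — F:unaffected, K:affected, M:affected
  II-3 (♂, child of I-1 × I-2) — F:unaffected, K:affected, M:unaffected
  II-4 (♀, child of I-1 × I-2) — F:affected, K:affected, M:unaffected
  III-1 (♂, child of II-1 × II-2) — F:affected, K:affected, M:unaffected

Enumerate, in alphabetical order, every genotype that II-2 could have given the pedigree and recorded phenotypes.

F/I-1 aff ·: Ff
F/I-2 un ·: ff
F/II-1 aff I-1×I-2: Ff
F/II-2 un ·: ff
F/II-3 un I-1×I-2: ff
F/II-4 aff I-1×I-2: Ff
F/III-1 aff II-1×II-2: Ff
⇒ F over [I-1,I-2,II-1,II-2,II-3,II-4,III-1]: 1 consistent
K/I-1 un ·: kk
K/I-2 aff ·: Kk|KK
K/II-1 aff I-1×I-2: Kk
K/II-2 aff ·: Kk|KK
K/II-3 aff I-1×I-2: Kk
K/II-4 aff I-1×I-2: Kk
K/III-1 aff II-1×II-2: Kk|KK
⇒ K over [I-1,I-2,II-1,II-2,II-3,II-4,III-1]: 8 consistent
M/I-1 aff ·: Mm
M/I-2 un ·: mm
M/II-1 un I-1×I-2: mm
M/II-2 aff ·: Mm
M/II-3 un I-1×I-2: mm
M/II-4 un I-1×I-2: mm
M/III-1 un II-1×II-2: mm
⇒ M over [I-1,I-2,II-1,II-2,II-3,II-4,III-1]: 1 consistent

II-2 ∈ {ff KK Mm, ff Kk Mm}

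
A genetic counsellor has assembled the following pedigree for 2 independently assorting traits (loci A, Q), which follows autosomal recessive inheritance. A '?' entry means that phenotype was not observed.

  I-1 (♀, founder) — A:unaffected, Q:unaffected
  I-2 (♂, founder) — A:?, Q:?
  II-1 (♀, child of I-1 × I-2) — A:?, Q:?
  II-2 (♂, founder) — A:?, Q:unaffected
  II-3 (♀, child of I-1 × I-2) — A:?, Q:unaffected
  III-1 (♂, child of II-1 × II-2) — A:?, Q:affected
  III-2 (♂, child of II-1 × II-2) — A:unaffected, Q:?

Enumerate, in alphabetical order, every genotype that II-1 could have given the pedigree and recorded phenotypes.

II-1 ∈ {AA Qq, AA qq, Aa Qq, Aa qq, aa Qq, aa qq}

A/I-1 un ·: AA|Aa
A/I-2 ? ·: AA|Aa|aa
A/II-1 ? I-1×I-2: AA|Aa|aa
A/II-2 ? ·: AA|Aa|aa
A/II-3 ? I-1×I-2: AA|Aa|aa
A/III-1 ? II-1×II-2: AA|Aa|aa
A/III-2 un II-1×II-2: AA|Aa
⇒ A over [I-1,I-2,II-1,II-2,II-3,III-1,III-2]: 183 consistent
Q/I-1 un ·: QQ|Qq
Q/I-2 ? ·: QQ|Qq|qq
Q/II-1 ? I-1×I-2: Qq|qq
Q/II-2 un ·: Qq
Q/II-3 un I-1×I-2: QQ|Qq
Q/III-1 aff II-1×II-2: qq
Q/III-2 ? II-1×II-2: QQ|Qq|qq
⇒ Q over [I-1,I-2,II-1,II-2,II-3,III-1,III-2]: 30 consistent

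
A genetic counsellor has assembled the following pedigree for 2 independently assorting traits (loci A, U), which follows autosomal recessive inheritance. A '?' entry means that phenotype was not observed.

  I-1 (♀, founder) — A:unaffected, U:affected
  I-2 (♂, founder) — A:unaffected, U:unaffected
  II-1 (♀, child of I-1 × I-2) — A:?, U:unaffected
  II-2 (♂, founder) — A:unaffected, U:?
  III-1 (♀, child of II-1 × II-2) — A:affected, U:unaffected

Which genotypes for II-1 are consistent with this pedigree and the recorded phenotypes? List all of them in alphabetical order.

A/I-1 un ·: AA|Aa
A/I-2 un ·: AA|Aa
A/II-1 ? I-1×I-2: Aa|aa
A/II-2 un ·: Aa
A/III-1 aff II-1×II-2: aa
⇒ A over [I-1,I-2,II-1,II-2,III-1]: 4 consistent
U/I-1 aff ·: uu
U/I-2 un ·: UU|Uu
U/II-1 un I-1×I-2: Uu
U/II-2 ? ·: UU|Uu|uu
U/III-1 un II-1×II-2: UU|Uu
⇒ U over [I-1,I-2,II-1,II-2,III-1]: 10 consistent

II-1 ∈ {Aa Uu, aa Uu}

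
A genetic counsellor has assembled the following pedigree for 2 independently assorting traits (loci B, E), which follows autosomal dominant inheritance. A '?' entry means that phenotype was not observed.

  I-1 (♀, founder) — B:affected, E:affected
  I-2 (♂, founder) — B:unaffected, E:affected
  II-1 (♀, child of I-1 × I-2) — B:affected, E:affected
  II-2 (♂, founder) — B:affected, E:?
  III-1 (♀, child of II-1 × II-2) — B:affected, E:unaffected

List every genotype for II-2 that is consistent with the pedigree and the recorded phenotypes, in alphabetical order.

B/I-1 aff ·: Bb|BB
B/I-2 un ·: bb
B/II-1 aff I-1×I-2: Bb
B/II-2 aff ·: Bb|BB
B/III-1 aff II-1×II-2: Bb|BB
⇒ B over [I-1,I-2,II-1,II-2,III-1]: 8 consistent
E/I-1 aff ·: Ee|EE
E/I-2 aff ·: Ee|EE
E/II-1 aff I-1×I-2: Ee
E/II-2 ? ·: ee|Ee
E/III-1 un II-1×II-2: ee
⇒ E over [I-1,I-2,II-1,II-2,III-1]: 6 consistent

II-2 ∈ {BB Ee, BB ee, Bb Ee, Bb ee}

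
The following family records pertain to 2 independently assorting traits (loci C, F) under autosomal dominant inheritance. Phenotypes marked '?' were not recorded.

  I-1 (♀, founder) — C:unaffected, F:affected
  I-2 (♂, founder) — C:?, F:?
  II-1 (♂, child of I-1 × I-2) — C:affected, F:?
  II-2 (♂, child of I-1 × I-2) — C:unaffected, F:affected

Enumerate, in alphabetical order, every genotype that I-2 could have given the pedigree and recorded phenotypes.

C/I-1 un ·: cc
C/I-2 ? ·: Cc
C/II-1 aff I-1×I-2: Cc
C/II-2 un I-1×I-2: cc
⇒ C over [I-1,I-2,II-1,II-2]: 1 consistent
F/I-1 aff ·: Ff|FF
F/I-2 ? ·: ff|Ff|FF
F/II-1 ? I-1×I-2: ff|Ff|FF
F/II-2 aff I-1×I-2: Ff|FF
⇒ F over [I-1,I-2,II-1,II-2]: 18 consistent

I-2 ∈ {Cc FF, Cc Ff, Cc ff}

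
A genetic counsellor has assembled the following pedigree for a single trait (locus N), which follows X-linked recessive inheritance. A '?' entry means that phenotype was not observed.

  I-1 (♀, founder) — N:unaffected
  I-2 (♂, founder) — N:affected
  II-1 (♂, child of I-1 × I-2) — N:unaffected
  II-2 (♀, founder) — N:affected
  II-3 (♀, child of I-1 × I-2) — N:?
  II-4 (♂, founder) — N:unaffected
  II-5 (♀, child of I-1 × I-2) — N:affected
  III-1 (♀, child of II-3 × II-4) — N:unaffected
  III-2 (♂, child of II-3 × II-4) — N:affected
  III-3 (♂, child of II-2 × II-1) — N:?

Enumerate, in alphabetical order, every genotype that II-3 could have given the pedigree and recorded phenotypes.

II-3 ∈ {X^NX^n, X^nX^n}

N/I-1 un ·: X^NX^n
N/I-2 aff ·: X^nY
N/II-1 un I-1×I-2: X^NY
N/II-2 aff ·: X^nX^n
N/II-3 ? I-1×I-2: X^NX^n|X^nX^n
N/II-4 un ·: X^NY
N/II-5 aff I-1×I-2: X^nX^n
N/III-1 un II-3×II-4: X^NX^N|X^NX^n
N/III-2 aff II-3×II-4: X^nY
N/III-3 ? II-2×II-1: X^nY
⇒ N over [I-1,I-2,II-1,II-2,II-3,II-4,II-5,III-1,III-2,III-3]: 3 consistent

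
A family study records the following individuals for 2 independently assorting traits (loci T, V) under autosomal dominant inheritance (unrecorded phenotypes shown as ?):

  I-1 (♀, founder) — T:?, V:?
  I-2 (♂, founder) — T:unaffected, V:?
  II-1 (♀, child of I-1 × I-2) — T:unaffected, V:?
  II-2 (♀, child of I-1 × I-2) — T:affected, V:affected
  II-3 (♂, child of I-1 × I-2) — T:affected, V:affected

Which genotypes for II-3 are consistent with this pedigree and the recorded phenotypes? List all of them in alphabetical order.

II-3 ∈ {Tt VV, Tt Vv}

T/I-1 ? ·: Tt
T/I-2 un ·: tt
T/II-1 un I-1×I-2: tt
T/II-2 aff I-1×I-2: Tt
T/II-3 aff I-1×I-2: Tt
⇒ T over [I-1,I-2,II-1,II-2,II-3]: 1 consistent
V/I-1 ? ·: vv|Vv|VV
V/I-2 ? ·: vv|Vv|VV
V/II-1 ? I-1×I-2: vv|Vv|VV
V/II-2 aff I-1×I-2: Vv|VV
V/II-3 aff I-1×I-2: Vv|VV
⇒ V over [I-1,I-2,II-1,II-2,II-3]: 35 consistent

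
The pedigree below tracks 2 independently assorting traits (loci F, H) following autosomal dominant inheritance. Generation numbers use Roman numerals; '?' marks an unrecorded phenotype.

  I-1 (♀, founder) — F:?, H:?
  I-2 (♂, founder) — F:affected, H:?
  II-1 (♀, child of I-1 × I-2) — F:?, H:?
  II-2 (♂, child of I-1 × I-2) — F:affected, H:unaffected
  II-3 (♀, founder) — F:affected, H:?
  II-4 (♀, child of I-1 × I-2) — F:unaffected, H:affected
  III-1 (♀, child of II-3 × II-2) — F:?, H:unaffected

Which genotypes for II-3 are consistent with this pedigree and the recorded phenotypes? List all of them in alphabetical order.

F/I-1 ? ·: ff|Ff
F/I-2 aff ·: Ff
F/II-1 ? I-1×I-2: ff|Ff|FF
F/II-2 aff I-1×I-2: Ff|FF
F/II-3 aff ·: Ff|FF
F/II-4 un I-1×I-2: ff
F/III-1 ? II-3×II-2: ff|Ff|FF
⇒ F over [I-1,I-2,II-1,II-2,II-3,II-4,III-1]: 34 consistent
H/I-1 ? ·: hh|Hh
H/I-2 ? ·: hh|Hh
H/II-1 ? I-1×I-2: hh|Hh|HH
H/II-2 un I-1×I-2: hh
H/II-3 ? ·: hh|Hh
H/II-4 aff I-1×I-2: Hh|HH
H/III-1 un II-3×II-2: hh
⇒ H over [I-1,I-2,II-1,II-2,II-3,II-4,III-1]: 20 consistent

II-3 ∈ {FF Hh, FF hh, Ff Hh, Ff hh}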